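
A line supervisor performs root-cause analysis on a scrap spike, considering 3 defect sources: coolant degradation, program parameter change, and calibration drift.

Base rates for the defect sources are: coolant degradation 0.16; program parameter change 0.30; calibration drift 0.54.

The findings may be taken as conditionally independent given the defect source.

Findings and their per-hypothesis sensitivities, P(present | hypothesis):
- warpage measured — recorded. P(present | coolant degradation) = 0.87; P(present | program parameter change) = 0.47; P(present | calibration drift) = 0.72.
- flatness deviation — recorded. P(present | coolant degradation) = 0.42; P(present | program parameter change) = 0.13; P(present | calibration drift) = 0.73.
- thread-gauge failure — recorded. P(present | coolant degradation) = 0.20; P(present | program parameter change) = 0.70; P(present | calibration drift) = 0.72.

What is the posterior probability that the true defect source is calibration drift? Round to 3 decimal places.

By Bayes' rule with conditional independence, the unnormalized weight for each hypothesis is prior × ∏ likelihoods:
  coolant degradation: 0.16 × 0.87 × 0.42 × 0.20 = 0.011693
  program parameter change: 0.30 × 0.47 × 0.13 × 0.70 = 0.012831
  calibration drift: 0.54 × 0.72 × 0.73 × 0.72 = 0.20435
Normalizing constant Z = 0.011693 + 0.012831 + 0.20435 = 0.22888.
P(calibration drift | evidence) = 0.20435 / 0.22888 ≈ 0.893.

0.893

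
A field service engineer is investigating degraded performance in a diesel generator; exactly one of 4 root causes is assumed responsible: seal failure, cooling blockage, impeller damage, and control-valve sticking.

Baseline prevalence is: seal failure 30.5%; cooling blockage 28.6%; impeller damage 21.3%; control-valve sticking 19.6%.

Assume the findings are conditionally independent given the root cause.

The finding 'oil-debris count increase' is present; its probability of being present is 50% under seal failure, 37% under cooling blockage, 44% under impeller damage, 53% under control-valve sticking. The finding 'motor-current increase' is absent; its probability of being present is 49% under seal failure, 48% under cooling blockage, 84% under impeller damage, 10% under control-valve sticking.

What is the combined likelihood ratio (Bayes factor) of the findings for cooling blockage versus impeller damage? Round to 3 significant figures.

Joint likelihood of the evidence pattern under each hypothesis (using 1 − P(present | H) for each absent finding):
  cooling blockage: 0.37 × (1 − 0.48) = 0.1924
  impeller damage: 0.44 × (1 − 0.84) = 0.0704
Bayes factor = 0.1924 / 0.0704 ≈ 2.73

2.73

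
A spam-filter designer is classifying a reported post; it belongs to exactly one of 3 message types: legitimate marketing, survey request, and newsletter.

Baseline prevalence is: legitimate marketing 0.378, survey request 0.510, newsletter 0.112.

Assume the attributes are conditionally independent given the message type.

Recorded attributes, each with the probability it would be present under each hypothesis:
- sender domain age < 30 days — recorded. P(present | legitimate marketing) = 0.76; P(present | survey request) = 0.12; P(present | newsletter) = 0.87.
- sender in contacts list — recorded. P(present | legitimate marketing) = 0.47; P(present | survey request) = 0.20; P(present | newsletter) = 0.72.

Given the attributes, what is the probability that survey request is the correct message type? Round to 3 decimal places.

0.056

Multiply each prior by the joint likelihood of the attribute pattern:
  legitimate marketing: 0.378 × 0.76 × 0.47 = 0.13502
  survey request: 0.510 × 0.12 × 0.20 = 0.01224
  newsletter: 0.112 × 0.87 × 0.72 = 0.070157
Normalizing constant Z = 0.13502 + 0.01224 + 0.070157 = 0.21742.
P(survey request | evidence) = 0.01224 / 0.21742 ≈ 0.056.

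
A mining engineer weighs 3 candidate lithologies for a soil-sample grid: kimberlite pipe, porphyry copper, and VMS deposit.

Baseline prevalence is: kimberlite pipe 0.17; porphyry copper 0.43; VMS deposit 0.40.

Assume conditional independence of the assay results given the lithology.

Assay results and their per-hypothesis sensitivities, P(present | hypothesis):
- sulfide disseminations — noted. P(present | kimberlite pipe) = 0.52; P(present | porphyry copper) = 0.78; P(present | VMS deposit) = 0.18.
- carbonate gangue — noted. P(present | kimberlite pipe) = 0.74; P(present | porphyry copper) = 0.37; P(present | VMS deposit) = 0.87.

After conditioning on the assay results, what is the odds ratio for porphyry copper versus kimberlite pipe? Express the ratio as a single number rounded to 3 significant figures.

1.90

The normalizing constant cancels in an odds ratio, so compute prior × likelihood for the two hypotheses only:
  porphyry copper: 0.43 × 0.78 × 0.37 = 0.1241
  kimberlite pipe: 0.17 × 0.52 × 0.74 = 0.065416
Posterior odds = 0.1241 / 0.065416 ≈ 1.90.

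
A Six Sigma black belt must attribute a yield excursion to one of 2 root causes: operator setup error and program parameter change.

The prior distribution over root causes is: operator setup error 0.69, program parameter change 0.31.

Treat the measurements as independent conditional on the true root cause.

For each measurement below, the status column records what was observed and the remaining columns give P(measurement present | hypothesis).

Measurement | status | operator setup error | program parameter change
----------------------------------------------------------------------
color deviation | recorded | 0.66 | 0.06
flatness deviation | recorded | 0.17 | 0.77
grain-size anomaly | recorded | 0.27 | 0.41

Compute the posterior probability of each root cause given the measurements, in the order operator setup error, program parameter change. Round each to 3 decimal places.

0.781, 0.219

For each hypothesis, the unnormalized posterior weight is prior × product of the measurement likelihoods:
  operator setup error: 0.69 × 0.66 × 0.17 × 0.27 = 0.020903
  program parameter change: 0.31 × 0.06 × 0.77 × 0.41 = 0.005872
Normalizing constant Z = 0.020903 + 0.005872 = 0.026775.
P(operator setup error | evidence) = 0.020903 / 0.026775 ≈ 0.781
P(program parameter change | evidence) = 0.005872 / 0.026775 ≈ 0.219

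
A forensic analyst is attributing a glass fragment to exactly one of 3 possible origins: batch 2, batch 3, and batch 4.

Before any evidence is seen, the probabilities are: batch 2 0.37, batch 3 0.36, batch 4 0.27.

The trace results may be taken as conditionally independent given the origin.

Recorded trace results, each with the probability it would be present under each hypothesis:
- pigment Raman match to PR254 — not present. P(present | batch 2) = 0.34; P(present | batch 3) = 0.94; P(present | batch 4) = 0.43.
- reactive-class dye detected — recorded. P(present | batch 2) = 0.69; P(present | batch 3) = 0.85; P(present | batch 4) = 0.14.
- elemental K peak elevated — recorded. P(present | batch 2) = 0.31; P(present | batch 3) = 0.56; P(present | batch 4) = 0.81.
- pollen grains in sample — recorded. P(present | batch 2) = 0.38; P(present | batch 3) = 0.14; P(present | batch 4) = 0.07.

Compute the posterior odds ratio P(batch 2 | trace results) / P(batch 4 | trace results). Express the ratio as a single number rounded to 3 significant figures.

The normalizing constant cancels in an odds ratio, so compute prior × likelihood for the two hypotheses only (using 1 − P(present | H) for each absent trace result):
  batch 2: 0.37 × (1 − 0.34) × 0.69 × 0.31 × 0.38 = 0.019849
  batch 4: 0.27 × (1 − 0.43) × 0.14 × 0.81 × 0.07 = 0.0012217
Posterior odds = 0.019849 / 0.0012217 ≈ 16.2.

16.2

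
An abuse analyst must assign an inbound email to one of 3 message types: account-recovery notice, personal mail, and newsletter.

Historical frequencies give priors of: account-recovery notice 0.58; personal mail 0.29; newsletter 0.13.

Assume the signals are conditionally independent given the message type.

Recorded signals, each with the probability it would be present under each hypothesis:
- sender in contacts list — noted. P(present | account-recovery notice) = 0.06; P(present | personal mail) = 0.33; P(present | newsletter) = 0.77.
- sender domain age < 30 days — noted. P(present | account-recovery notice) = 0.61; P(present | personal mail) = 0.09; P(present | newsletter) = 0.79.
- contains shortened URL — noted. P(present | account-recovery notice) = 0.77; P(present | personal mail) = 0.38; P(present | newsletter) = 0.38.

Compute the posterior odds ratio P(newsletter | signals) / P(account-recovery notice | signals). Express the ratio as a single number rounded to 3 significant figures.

Unnormalized posterior weight (prior times the signal likelihoods) for each of the two hypotheses:
  newsletter: 0.13 × 0.77 × 0.79 × 0.38 = 0.03005
  account-recovery notice: 0.58 × 0.06 × 0.61 × 0.77 = 0.016346
Odds(newsletter : account-recovery notice) = 0.03005 / 0.016346 ≈ 1.84.

1.84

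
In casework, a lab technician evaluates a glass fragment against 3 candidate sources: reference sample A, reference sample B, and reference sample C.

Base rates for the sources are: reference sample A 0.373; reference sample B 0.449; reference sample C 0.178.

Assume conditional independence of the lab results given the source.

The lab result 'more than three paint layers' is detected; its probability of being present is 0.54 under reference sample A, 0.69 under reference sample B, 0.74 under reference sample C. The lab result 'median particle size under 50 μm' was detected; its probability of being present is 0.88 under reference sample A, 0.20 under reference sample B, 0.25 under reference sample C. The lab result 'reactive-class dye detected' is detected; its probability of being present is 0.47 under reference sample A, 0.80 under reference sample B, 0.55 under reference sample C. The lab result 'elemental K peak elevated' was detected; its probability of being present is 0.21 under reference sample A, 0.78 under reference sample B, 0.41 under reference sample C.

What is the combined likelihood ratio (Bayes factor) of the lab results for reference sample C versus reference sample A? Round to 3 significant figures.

0.889

Joint likelihood of the lab result pattern under each hypothesis:
  reference sample C: 0.74 × 0.25 × 0.55 × 0.41 = 0.041717
  reference sample A: 0.54 × 0.88 × 0.47 × 0.21 = 0.046902
Bayes factor = 0.041717 / 0.046902 ≈ 0.889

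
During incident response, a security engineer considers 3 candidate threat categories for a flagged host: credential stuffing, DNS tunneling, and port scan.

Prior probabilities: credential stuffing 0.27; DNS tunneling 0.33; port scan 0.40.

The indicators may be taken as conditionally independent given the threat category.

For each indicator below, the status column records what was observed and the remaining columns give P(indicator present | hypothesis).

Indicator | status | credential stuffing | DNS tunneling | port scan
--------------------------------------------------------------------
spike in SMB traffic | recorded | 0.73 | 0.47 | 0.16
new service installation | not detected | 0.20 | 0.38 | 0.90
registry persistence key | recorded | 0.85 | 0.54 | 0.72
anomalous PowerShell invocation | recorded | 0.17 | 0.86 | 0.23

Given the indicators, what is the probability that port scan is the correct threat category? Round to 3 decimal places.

0.015

Multiply each prior by the joint likelihood of the indicator pattern (using 1 − P(present | H) for each absent indicator):
  credential stuffing: 0.27 × 0.73 × (1 − 0.20) × 0.85 × 0.17 = 0.022785
  DNS tunneling: 0.33 × 0.47 × (1 − 0.38) × 0.54 × 0.86 = 0.044658
  port scan: 0.40 × 0.16 × (1 − 0.90) × 0.72 × 0.23 = 0.0010598
The unnormalized weights sum to 0.068502.
P(port scan | evidence) = 0.0010598 / 0.068502 ≈ 0.015.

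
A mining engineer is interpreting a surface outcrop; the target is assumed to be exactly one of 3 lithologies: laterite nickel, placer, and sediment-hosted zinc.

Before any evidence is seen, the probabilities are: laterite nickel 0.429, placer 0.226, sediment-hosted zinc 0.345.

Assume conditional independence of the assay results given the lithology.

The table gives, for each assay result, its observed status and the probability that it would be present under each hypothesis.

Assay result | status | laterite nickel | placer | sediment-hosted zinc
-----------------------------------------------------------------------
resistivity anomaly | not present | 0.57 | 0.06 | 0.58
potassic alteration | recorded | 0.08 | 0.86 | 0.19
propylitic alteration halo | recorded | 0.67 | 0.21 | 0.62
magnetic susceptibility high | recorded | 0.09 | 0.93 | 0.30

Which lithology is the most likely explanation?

By Bayes' rule with conditional independence, the unnormalized weight for each hypothesis is prior × ∏ likelihoods (using 1 − P(present | H) for each absent assay result):
  laterite nickel: 0.429 × (1 − 0.57) × 0.08 × 0.67 × 0.09 = 0.00088988
  placer: 0.226 × (1 − 0.06) × 0.86 × 0.21 × 0.93 = 0.035681
  sediment-hosted zinc: 0.345 × (1 − 0.58) × 0.19 × 0.62 × 0.30 = 0.0051208
Normalizing constant Z = 0.00088988 + 0.035681 + 0.0051208 = 0.041692.
P(laterite nickel | evidence) ≈ 0.00088988 / 0.041692 ≈ 0.021
P(placer | evidence) ≈ 0.035681 / 0.041692 ≈ 0.856
P(sediment-hosted zinc | evidence) ≈ 0.0051208 / 0.041692 ≈ 0.123
The largest is 0.856, so placer is most probable.

placer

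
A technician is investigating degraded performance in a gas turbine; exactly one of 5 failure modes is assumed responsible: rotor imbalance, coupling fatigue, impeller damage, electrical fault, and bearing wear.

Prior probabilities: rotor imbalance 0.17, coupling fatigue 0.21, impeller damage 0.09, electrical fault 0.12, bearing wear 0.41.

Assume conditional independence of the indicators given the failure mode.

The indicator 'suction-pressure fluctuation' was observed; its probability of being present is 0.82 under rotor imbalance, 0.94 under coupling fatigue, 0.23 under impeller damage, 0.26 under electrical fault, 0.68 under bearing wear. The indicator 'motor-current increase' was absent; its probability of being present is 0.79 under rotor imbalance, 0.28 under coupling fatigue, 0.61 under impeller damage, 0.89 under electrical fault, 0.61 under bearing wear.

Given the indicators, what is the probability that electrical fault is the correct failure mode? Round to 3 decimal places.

0.012

Multiply each prior by the joint likelihood of the indicator pattern (using 1 − P(present | H) for each absent indicator):
  rotor imbalance: 0.17 × 0.82 × (1 − 0.79) = 0.029274
  coupling fatigue: 0.21 × 0.94 × (1 − 0.28) = 0.14213
  impeller damage: 0.09 × 0.23 × (1 − 0.61) = 0.008073
  electrical fault: 0.12 × 0.26 × (1 − 0.89) = 0.003432
  bearing wear: 0.41 × 0.68 × (1 − 0.61) = 0.10873
The unnormalized weights sum to 0.29164.
P(electrical fault | evidence) = 0.003432 / 0.29164 ≈ 0.012.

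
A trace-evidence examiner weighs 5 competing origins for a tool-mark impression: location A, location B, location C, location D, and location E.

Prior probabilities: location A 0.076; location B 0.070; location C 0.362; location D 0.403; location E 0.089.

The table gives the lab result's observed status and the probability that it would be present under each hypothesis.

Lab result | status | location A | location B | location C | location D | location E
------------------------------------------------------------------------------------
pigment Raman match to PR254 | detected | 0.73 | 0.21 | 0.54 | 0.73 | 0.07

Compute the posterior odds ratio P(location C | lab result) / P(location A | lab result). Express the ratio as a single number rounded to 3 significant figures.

The normalizing constant cancels in an odds ratio, so compute prior × likelihood for the two hypotheses only:
  location C: 0.362 × 0.54 = 0.19548
  location A: 0.076 × 0.73 = 0.05548
Odds(location C : location A) = 0.19548 / 0.05548 ≈ 3.52.

3.52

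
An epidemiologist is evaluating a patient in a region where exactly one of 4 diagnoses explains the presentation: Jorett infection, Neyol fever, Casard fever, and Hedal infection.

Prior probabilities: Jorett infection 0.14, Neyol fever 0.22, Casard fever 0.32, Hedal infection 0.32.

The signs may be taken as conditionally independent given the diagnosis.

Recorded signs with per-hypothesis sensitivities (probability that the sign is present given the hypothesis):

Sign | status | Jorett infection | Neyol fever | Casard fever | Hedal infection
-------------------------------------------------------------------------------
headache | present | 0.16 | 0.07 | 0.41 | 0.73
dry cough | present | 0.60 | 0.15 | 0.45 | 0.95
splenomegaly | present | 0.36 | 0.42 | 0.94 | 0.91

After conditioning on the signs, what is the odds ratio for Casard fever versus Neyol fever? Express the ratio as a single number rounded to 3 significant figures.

57.2

Posterior odds equal prior odds times the likelihood ratio; only the two competing hypotheses matter.
  Casard fever: 0.32 × 0.41 × 0.45 × 0.94 = 0.055498
  Neyol fever: 0.22 × 0.07 × 0.15 × 0.42 = 0.0009702
Posterior odds = 0.055498 / 0.0009702 ≈ 57.2.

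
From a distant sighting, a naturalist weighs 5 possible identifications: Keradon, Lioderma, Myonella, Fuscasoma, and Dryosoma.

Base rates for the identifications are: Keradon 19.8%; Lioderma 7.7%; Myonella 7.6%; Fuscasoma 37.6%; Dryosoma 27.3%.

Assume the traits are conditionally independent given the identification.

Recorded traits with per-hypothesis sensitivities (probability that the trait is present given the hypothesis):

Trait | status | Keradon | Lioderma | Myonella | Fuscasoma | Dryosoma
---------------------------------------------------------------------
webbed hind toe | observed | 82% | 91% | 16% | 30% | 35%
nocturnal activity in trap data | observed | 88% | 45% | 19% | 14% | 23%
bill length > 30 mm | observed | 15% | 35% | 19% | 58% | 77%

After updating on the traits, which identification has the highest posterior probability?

Keradon

By Bayes' rule with conditional independence, the unnormalized weight for each hypothesis is prior × ∏ likelihoods:
  Keradon: 0.198 × 0.82 × 0.88 × 0.15 = 0.021432
  Lioderma: 0.077 × 0.91 × 0.45 × 0.35 = 0.011036
  Myonella: 0.076 × 0.16 × 0.19 × 0.19 = 0.00043898
  Fuscasoma: 0.376 × 0.30 × 0.14 × 0.58 = 0.0091594
  Dryosoma: 0.273 × 0.35 × 0.23 × 0.77 = 0.016922
The unnormalized weights sum to 0.058988.
P(Keradon | evidence) ≈ 0.021432 / 0.058988 ≈ 0.363
P(Lioderma | evidence) ≈ 0.011036 / 0.058988 ≈ 0.187
P(Myonella | evidence) ≈ 0.00043898 / 0.058988 ≈ 0.007
P(Fuscasoma | evidence) ≈ 0.0091594 / 0.058988 ≈ 0.155
P(Dryosoma | evidence) ≈ 0.016922 / 0.058988 ≈ 0.287
The largest is 0.363, so Keradon is most probable.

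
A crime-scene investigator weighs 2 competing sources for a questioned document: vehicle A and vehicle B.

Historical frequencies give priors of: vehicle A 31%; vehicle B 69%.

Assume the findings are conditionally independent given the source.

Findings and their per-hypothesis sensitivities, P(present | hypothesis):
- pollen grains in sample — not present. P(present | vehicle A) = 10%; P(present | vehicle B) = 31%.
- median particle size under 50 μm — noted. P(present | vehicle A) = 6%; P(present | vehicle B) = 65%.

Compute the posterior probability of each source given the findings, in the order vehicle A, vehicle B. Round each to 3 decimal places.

By Bayes' rule with conditional independence, the unnormalized weight for each hypothesis is prior × ∏ likelihoods (using 1 − P(present | H) for each absent finding):
  vehicle A: 0.31 × (1 − 0.10) × 0.06 = 0.01674
  vehicle B: 0.69 × (1 − 0.31) × 0.65 = 0.30946
Normalizing constant Z = 0.01674 + 0.30946 = 0.3262.
P(vehicle A | evidence) = 0.01674 / 0.3262 ≈ 0.051
P(vehicle B | evidence) = 0.30946 / 0.3262 ≈ 0.949

0.051, 0.949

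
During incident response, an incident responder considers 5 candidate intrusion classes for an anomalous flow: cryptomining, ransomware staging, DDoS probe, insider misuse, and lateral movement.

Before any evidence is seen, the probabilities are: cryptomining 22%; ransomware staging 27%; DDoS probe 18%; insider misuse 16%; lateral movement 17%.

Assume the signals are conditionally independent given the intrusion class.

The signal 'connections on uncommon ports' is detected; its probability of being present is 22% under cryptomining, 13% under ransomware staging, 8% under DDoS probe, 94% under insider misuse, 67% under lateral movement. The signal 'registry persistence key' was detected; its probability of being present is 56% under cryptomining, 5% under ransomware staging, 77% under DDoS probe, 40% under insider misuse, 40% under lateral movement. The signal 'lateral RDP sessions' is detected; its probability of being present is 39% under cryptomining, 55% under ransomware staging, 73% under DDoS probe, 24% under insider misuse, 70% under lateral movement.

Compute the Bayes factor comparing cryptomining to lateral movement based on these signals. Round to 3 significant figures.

0.256

The Bayes factor is the ratio of the joint likelihoods of the signal pattern under the two hypotheses.
  cryptomining: 0.22 × 0.56 × 0.39 = 0.048048
  lateral movement: 0.67 × 0.40 × 0.70 = 0.1876
Bayes factor = 0.048048 / 0.1876 ≈ 0.256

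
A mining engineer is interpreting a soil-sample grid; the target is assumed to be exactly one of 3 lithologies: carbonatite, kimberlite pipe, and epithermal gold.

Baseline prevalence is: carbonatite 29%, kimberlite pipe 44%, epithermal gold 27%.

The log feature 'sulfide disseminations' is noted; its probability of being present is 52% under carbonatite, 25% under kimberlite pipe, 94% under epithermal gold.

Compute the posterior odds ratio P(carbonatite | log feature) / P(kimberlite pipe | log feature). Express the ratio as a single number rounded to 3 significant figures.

Posterior odds equal prior odds times the likelihood ratio; only the two competing hypotheses matter.
  carbonatite: 0.29 × 0.52 = 0.1508
  kimberlite pipe: 0.44 × 0.25 = 0.11
Posterior odds = 0.1508 / 0.11 ≈ 1.37.

1.37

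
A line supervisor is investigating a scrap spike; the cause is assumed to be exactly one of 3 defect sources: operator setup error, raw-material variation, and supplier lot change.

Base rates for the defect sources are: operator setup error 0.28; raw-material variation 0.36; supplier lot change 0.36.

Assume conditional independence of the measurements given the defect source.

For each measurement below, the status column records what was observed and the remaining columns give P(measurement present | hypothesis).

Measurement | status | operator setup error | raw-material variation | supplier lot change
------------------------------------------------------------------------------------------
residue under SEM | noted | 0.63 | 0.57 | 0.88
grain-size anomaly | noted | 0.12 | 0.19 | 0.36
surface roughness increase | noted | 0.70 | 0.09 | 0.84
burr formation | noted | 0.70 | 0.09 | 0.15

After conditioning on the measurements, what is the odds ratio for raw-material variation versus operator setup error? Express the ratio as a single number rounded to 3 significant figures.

0.0304

Unnormalized posterior weight (prior times the measurement likelihoods) for each of the two hypotheses:
  raw-material variation: 0.36 × 0.57 × 0.19 × 0.09 × 0.09 = 0.0003158
  operator setup error: 0.28 × 0.63 × 0.12 × 0.70 × 0.70 = 0.010372
Odds(raw-material variation : operator setup error) = 0.0003158 / 0.010372 ≈ 0.0304.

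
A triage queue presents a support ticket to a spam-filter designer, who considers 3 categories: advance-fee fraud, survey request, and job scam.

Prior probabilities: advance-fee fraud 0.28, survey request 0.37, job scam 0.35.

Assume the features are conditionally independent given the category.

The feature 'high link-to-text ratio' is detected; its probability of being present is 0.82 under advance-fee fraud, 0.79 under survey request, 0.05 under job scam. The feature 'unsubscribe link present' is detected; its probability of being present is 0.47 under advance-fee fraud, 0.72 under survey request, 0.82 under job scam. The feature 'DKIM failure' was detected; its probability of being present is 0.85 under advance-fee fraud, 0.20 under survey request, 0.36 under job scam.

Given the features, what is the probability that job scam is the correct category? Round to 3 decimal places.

0.037

Multiply each prior by the joint likelihood of the feature pattern:
  advance-fee fraud: 0.28 × 0.82 × 0.47 × 0.85 = 0.091725
  survey request: 0.37 × 0.79 × 0.72 × 0.20 = 0.042091
  job scam: 0.35 × 0.05 × 0.82 × 0.36 = 0.005166
Marginal likelihood of the evidence = 0.13898.
P(job scam | evidence) = 0.005166 / 0.13898 ≈ 0.037.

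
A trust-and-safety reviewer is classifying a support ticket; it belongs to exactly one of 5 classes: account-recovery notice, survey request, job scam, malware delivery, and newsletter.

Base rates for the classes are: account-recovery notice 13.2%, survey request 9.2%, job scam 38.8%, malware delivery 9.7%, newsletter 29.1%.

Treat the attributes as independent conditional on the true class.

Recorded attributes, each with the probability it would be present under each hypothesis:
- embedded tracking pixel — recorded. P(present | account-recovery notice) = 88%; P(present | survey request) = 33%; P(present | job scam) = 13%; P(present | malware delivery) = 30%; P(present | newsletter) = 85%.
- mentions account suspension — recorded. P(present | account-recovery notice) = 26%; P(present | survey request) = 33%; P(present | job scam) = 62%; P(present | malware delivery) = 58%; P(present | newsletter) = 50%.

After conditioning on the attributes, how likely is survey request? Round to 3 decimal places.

0.047

By Bayes' rule with conditional independence, the unnormalized weight for each hypothesis is prior × ∏ likelihoods:
  account-recovery notice: 0.132 × 0.88 × 0.26 = 0.030202
  survey request: 0.092 × 0.33 × 0.33 = 0.010019
  job scam: 0.388 × 0.13 × 0.62 = 0.031273
  malware delivery: 0.097 × 0.30 × 0.58 = 0.016878
  newsletter: 0.291 × 0.85 × 0.50 = 0.12367
Normalizing constant Z = 0.030202 + 0.010019 + 0.031273 + 0.016878 + 0.12367 = 0.21205.
P(survey request | evidence) = 0.010019 / 0.21205 ≈ 0.047.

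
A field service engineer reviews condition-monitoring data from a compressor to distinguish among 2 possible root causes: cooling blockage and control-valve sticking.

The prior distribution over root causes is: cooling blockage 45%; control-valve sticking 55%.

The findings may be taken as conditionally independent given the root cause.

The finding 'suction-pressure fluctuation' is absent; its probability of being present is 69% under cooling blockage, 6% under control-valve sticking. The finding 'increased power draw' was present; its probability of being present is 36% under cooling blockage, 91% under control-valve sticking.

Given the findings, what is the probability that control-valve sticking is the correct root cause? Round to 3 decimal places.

By Bayes' rule with conditional independence, the unnormalized weight for each hypothesis is prior × ∏ likelihoods (using 1 − P(present | H) for each absent finding):
  cooling blockage: 0.45 × (1 − 0.69) × 0.36 = 0.05022
  control-valve sticking: 0.55 × (1 − 0.06) × 0.91 = 0.47047
Marginal likelihood of the evidence = 0.52069.
P(control-valve sticking | evidence) = 0.47047 / 0.52069 ≈ 0.904.

0.904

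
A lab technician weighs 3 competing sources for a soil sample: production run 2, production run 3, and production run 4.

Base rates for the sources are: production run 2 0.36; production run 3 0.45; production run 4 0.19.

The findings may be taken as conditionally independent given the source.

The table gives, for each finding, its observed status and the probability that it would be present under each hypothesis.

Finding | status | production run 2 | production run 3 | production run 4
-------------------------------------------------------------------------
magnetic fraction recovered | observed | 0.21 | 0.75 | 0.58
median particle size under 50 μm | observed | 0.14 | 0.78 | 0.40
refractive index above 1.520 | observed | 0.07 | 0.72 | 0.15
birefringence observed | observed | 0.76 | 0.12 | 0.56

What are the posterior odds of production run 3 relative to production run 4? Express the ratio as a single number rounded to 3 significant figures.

The normalizing constant cancels in an odds ratio, so compute prior × likelihood for the two hypotheses only:
  production run 3: 0.45 × 0.75 × 0.78 × 0.72 × 0.12 = 0.022745
  production run 4: 0.19 × 0.58 × 0.40 × 0.15 × 0.56 = 0.0037027
Posterior odds = 0.022745 / 0.0037027 ≈ 6.14.

6.14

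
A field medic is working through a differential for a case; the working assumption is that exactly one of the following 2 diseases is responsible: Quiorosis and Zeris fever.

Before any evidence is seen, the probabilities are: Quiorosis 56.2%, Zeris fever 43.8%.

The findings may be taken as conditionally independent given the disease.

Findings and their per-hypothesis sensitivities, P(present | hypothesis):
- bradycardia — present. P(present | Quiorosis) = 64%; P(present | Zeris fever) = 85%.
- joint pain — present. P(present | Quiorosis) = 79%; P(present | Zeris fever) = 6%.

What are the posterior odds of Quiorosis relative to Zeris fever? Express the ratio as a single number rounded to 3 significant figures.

Unnormalized posterior weight (prior times the finding likelihoods) for each of the two hypotheses:
  Quiorosis: 0.562 × 0.64 × 0.79 = 0.28415
  Zeris fever: 0.438 × 0.85 × 0.06 = 0.022338
Posterior odds = 0.28415 / 0.022338 ≈ 12.7.

12.7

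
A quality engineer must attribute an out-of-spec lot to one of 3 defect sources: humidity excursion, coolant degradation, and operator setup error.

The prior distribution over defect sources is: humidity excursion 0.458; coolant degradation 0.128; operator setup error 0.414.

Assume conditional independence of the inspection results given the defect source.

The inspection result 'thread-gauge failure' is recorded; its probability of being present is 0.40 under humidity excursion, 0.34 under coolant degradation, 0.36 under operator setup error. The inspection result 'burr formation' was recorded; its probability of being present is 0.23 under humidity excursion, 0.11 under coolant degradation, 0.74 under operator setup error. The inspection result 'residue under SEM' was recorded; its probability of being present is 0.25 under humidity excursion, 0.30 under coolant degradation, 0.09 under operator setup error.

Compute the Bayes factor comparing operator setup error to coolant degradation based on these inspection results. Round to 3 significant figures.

2.14

The Bayes factor is the ratio of the joint likelihoods of the inspection result pattern under the two hypotheses.
  operator setup error: 0.36 × 0.74 × 0.09 = 0.023976
  coolant degradation: 0.34 × 0.11 × 0.30 = 0.01122
Bayes factor = 0.023976 / 0.01122 ≈ 2.14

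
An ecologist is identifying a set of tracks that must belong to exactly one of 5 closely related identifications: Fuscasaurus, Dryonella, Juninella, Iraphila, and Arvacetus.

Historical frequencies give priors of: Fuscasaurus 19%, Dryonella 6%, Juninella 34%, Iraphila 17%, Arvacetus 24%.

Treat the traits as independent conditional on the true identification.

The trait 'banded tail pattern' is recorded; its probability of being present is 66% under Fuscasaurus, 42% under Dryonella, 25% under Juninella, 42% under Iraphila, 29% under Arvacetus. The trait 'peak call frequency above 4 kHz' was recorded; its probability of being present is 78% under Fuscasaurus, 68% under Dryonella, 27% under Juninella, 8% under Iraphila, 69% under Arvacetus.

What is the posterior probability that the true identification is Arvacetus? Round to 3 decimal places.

0.251

Multiply each prior by the joint likelihood of the trait pattern:
  Fuscasaurus: 0.19 × 0.66 × 0.78 = 0.097812
  Dryonella: 0.06 × 0.42 × 0.68 = 0.017136
  Juninella: 0.34 × 0.25 × 0.27 = 0.02295
  Iraphila: 0.17 × 0.42 × 0.08 = 0.005712
  Arvacetus: 0.24 × 0.29 × 0.69 = 0.048024
Marginal likelihood of the evidence = 0.19163.
P(Arvacetus | evidence) = 0.048024 / 0.19163 ≈ 0.251.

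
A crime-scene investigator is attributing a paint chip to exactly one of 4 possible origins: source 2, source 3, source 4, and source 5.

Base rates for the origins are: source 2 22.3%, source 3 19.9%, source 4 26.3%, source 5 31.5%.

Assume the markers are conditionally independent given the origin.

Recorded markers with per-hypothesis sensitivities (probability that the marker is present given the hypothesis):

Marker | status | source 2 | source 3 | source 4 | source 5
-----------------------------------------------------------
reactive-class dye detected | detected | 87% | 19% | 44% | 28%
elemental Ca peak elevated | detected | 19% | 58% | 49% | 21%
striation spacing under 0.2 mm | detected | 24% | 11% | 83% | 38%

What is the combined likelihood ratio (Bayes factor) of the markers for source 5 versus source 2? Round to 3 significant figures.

0.563

The Bayes factor is the ratio of the joint likelihoods of the marker pattern under the two hypotheses.
  source 5: 0.28 × 0.21 × 0.38 = 0.022344
  source 2: 0.87 × 0.19 × 0.24 = 0.039672
Bayes factor = 0.022344 / 0.039672 ≈ 0.563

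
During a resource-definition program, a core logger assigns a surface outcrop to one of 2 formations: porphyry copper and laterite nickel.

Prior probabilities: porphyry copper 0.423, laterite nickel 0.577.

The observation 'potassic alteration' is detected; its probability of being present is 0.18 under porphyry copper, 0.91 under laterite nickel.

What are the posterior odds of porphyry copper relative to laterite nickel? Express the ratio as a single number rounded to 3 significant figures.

0.145

Unnormalized posterior weight (prior times the observation likelihood) for each of the two hypotheses:
  porphyry copper: 0.423 × 0.18 = 0.07614
  laterite nickel: 0.577 × 0.91 = 0.52507
Odds(porphyry copper : laterite nickel) = 0.07614 / 0.52507 ≈ 0.145.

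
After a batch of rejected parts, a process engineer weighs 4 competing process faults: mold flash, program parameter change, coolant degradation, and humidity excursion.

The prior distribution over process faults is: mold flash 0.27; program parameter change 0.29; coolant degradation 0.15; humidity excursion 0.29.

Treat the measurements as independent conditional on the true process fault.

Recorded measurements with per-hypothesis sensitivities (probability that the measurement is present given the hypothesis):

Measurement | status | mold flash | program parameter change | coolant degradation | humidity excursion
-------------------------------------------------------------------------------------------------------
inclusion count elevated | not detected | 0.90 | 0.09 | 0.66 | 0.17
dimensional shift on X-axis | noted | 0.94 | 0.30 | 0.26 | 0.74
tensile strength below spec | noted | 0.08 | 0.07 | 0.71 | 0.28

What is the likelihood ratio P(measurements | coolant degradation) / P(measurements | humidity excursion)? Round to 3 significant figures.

Take the product of per-measurement likelihoods under each hypothesis (using 1 − P(present | H) for each absent measurement), then divide.
  coolant degradation: (1 − 0.66) × 0.26 × 0.71 = 0.062764
  humidity excursion: (1 − 0.17) × 0.74 × 0.28 = 0.17198
Bayes factor = 0.062764 / 0.17198 ≈ 0.365

0.365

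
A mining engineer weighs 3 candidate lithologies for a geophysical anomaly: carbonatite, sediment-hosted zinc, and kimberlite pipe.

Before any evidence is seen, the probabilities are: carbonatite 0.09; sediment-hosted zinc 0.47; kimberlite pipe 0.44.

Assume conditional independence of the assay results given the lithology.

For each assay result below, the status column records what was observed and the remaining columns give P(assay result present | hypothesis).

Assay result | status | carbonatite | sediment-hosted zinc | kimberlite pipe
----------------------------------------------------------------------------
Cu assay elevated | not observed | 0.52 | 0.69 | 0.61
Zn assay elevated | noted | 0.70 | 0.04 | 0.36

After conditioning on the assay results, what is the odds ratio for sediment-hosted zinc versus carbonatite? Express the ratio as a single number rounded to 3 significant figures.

0.193

Posterior odds equal prior odds times the likelihood ratio; only the two competing hypotheses matter (using 1 − P(present | H) for each absent assay result).
  sediment-hosted zinc: 0.47 × (1 − 0.69) × 0.04 = 0.005828
  carbonatite: 0.09 × (1 − 0.52) × 0.70 = 0.03024
Posterior odds = 0.005828 / 0.03024 ≈ 0.193.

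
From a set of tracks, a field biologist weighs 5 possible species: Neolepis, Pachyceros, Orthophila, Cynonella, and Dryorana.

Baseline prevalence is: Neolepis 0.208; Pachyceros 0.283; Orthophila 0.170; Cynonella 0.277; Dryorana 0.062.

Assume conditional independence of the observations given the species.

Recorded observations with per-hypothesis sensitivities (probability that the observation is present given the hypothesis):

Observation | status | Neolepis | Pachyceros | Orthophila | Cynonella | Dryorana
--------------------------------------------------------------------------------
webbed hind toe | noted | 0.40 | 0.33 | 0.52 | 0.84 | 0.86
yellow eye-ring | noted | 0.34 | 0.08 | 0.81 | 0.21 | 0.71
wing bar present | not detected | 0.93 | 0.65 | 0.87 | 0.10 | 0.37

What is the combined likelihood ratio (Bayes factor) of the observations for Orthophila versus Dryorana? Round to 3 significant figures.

The Bayes factor is the ratio of the joint likelihoods of the evidence pattern under the two hypotheses (using 1 − P(present | H) for each absent observation).
  Orthophila: 0.52 × 0.81 × (1 − 0.87) = 0.054756
  Dryorana: 0.86 × 0.71 × (1 − 0.37) = 0.38468
Bayes factor = 0.054756 / 0.38468 ≈ 0.142

0.142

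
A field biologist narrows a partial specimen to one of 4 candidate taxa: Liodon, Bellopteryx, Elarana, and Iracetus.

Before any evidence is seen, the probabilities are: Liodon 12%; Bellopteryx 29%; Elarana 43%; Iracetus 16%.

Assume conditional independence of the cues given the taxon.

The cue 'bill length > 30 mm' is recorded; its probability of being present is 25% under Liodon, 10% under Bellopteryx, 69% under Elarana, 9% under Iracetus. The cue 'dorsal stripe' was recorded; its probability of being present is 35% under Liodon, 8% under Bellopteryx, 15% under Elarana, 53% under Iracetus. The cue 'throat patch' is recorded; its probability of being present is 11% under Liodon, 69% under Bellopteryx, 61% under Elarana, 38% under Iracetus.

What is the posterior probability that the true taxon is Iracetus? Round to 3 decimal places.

0.088

For each hypothesis, the unnormalized posterior weight is prior × product of the cue likelihoods:
  Liodon: 0.12 × 0.25 × 0.35 × 0.11 = 0.001155
  Bellopteryx: 0.29 × 0.10 × 0.08 × 0.69 = 0.0016008
  Elarana: 0.43 × 0.69 × 0.15 × 0.61 = 0.027148
  Iracetus: 0.16 × 0.09 × 0.53 × 0.38 = 0.0029002
The unnormalized weights sum to 0.032804.
P(Iracetus | evidence) = 0.0029002 / 0.032804 ≈ 0.088.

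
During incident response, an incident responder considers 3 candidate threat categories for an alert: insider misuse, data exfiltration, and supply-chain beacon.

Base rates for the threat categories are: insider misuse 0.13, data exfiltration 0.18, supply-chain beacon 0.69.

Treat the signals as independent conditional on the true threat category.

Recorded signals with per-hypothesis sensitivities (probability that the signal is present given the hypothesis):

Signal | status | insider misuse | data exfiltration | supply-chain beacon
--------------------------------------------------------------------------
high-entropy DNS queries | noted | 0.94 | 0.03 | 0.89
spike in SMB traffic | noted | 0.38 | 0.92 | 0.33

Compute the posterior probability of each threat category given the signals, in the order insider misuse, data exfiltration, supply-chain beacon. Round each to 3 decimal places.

0.183, 0.020, 0.798

For each hypothesis, the unnormalized posterior weight is prior × product of the signal likelihoods:
  insider misuse: 0.13 × 0.94 × 0.38 = 0.046436
  data exfiltration: 0.18 × 0.03 × 0.92 = 0.004968
  supply-chain beacon: 0.69 × 0.89 × 0.33 = 0.20265
The unnormalized weights sum to 0.25406.
P(insider misuse | evidence) = 0.046436 / 0.25406 ≈ 0.183
P(data exfiltration | evidence) = 0.004968 / 0.25406 ≈ 0.020
P(supply-chain beacon | evidence) = 0.20265 / 0.25406 ≈ 0.798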